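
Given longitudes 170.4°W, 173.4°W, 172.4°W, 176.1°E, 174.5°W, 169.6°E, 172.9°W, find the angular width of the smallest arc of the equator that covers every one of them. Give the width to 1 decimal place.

20.0°

Sort the longitudes: -174.5°, -173.4°, -172.9°, -172.4°, -170.4°, +169.6°, +176.1°.
Eastward gaps between consecutive values (wrapping around): 1.1°, 0.5°, 0.5°, 2.0°, 340.0°, 6.5°, 9.4°.
Largest gap = 340.0° ⇒ minimal covering band is its complement: 360° − 340.0° = 20.0°.
Band runs from +169.6° eastward to -170.4°, crossing the antimeridian.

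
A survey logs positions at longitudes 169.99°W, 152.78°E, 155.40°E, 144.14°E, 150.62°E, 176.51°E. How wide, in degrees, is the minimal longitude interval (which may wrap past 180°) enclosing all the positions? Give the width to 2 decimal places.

45.87°

Sort the longitudes: -169.99°, +144.14°, +150.62°, +152.78°, +155.40°, +176.51°.
Eastward gaps between consecutive values (wrapping around): 314.13°, 6.48°, 2.16°, 2.62°, 21.11°, 13.50°.
Largest gap = 314.13° ⇒ minimal covering band is its complement: 360° − 314.13° = 45.87°.
Band runs from +144.14° eastward to -169.99°, crossing the antimeridian.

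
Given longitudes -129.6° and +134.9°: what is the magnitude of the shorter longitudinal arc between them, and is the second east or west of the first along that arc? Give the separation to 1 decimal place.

95.5° west

Raw difference: 134.9 − -129.6 = 264.5°.
Normalise into (−180°, 180°]: 264.5° − 360° = -95.5°.
Negative ⇒ the second point lies to the west; separation 95.5°.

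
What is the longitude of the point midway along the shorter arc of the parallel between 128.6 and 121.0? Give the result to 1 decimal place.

Signed shortest Δλ from +128.6° to +121.0° is -7.6°.
Midpoint longitude = +128.6° + (-7.6°)/2 = +128.6° − 3.8° = +124.8°.

+124.8°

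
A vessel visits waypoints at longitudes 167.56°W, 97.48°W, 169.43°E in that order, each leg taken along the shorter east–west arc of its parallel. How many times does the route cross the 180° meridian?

Leg 1: -167.56° → -97.48°, shortest Δλ = 70.08° (east) — does not cross 180°.
Leg 2: -97.48° → +169.43°, shortest Δλ = -93.09° (west) — crosses 180°.
Total crossings: 1.

1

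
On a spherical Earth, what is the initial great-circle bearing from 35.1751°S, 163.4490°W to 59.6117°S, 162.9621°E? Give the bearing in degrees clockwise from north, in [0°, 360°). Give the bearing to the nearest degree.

Δλ = 162.9621 − -163.4490 = 326.4111°; wrapped into (−180°, 180°]: -33.5889°.
θ = atan2( sin Δλ · cos φ₂ , cos φ₁ · sin φ₂ − sin φ₁ · cos φ₂ · cos Δλ )
  = atan2(-0.27986, -0.46234) = -148.814° → normalised to [0°, 360°): 211.186°.

211°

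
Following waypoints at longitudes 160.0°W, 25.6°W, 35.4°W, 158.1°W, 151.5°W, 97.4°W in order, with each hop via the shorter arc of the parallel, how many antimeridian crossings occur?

0

Leg 1: -160.0° → -25.6°, shortest Δλ = 134.4° (east) — does not cross 180°.
Leg 2: -25.6° → -35.4°, shortest Δλ = -9.8° (west) — does not cross 180°.
Leg 3: -35.4° → -158.1°, shortest Δλ = -122.7° (west) — does not cross 180°.
Leg 4: -158.1° → -151.5°, shortest Δλ = 6.6° (east) — does not cross 180°.
Leg 5: -151.5° → -97.4°, shortest Δλ = 54.1° (east) — does not cross 180°.
Total crossings: 0.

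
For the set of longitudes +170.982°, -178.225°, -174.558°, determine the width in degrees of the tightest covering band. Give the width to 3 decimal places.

14.460°

Sort the longitudes: -178.225°, -174.558°, +170.982°.
Eastward gaps between consecutive values (wrapping around): 3.667°, 345.540°, 10.793°.
Largest gap = 345.540° ⇒ minimal covering band is its complement: 360° − 345.540° = 14.460°.
Band runs from +170.982° eastward to -174.558°, crossing the antimeridian.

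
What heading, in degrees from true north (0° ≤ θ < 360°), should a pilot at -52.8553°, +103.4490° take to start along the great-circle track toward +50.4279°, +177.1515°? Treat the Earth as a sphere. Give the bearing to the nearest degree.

45°

Δλ = 177.1515 − 103.4490 = 73.7025°.
θ = atan2( sin Δλ · cos φ₂ , cos φ₁ · sin φ₂ − sin φ₁ · cos φ₂ · cos Δλ )
  = atan2(0.61145, 0.60795) = 45.165° → normalised to [0°, 360°): 45.165°.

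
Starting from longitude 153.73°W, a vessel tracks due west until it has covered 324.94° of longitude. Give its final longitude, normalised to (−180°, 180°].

Start at -153.73°; shift −324.94° → -478.67°.
-478.67° lies outside (−180°, 180°]; add 360° → -118.67°.

118.67°W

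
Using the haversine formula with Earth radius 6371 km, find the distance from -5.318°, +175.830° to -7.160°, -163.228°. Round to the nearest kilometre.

Δλ = -163.228 − 175.830 = -339.058°; wrapped into (−180°, 180°]: 20.942°.
Δφ = -7.160 − -5.318 = -1.842°.
a = sin²(Δφ/2) + cos φ₁ · cos φ₂ · sin²(Δλ/2) = 0.032888.
c = 2·atan2(√a, √(1−a)) = 0.36472 rad → d = 6371·c ≈ 2323.64 km.

2324 km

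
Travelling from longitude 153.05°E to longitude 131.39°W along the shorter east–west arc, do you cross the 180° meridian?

Yes

Naïve |-131.39 − 153.05| = 284.44° > 180°, so the shorter arc goes the other way round — across 180°.
Signed shortest Δλ = ((-131.39 − 153.05 + 180) mod 360) − 180 = 75.56°.
Going east by 75.56° from +153.05° passes through 180° before reaching -131.39°.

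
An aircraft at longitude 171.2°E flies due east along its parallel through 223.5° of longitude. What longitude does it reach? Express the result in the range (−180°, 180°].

34.7°E

Start at +171.2°; shift +223.5° → +394.7°.
+394.7° lies outside (−180°, 180°]; subtract 360° → +34.7°.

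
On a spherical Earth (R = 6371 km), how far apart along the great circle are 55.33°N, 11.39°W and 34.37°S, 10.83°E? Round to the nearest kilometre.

10196 km

Δλ = 10.83 − -11.39 = 22.22°.
Δφ = -34.37 − 55.33 = -89.70°.
a = sin²(Δφ/2) + cos φ₁ · cos φ₂ · sin²(Δλ/2) = 0.514816.
c = 2·atan2(√a, √(1−a)) = 1.60043 rad → d = 6371·c ≈ 10196.36 km.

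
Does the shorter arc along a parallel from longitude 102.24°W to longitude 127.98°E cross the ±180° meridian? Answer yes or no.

Naïve |127.98 − -102.24| = 230.22° > 180°, so the shorter arc goes the other way round — across 180°.
Signed shortest Δλ = ((127.98 − -102.24 + 180) mod 360) − 180 = -129.78°.
Going west by 129.78° from -102.24° passes through 180° before reaching +127.98°.

Yes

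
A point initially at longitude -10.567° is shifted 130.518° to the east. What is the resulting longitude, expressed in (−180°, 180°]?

Start at -10.567°; shift +130.518° → +119.951°.
+119.951° already lies in (−180°, 180°].

+119.951°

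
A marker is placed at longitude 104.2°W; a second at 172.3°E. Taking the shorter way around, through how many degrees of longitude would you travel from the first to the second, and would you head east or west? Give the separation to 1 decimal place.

Raw difference: 172.3 − -104.2 = 276.5°.
Normalise into (−180°, 180°]: 276.5° − 360° = -83.5°.
Negative ⇒ the second point lies to the west; separation 83.5°.

83.5° west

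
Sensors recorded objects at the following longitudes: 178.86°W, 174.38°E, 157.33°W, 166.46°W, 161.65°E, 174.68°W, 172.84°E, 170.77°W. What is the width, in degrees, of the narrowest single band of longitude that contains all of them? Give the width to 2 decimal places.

Sort the longitudes: -178.86°, -174.68°, -170.77°, -166.46°, -157.33°, +161.65°, +172.84°, +174.38°.
Eastward gaps between consecutive values (wrapping around): 4.18°, 3.91°, 4.31°, 9.13°, 318.98°, 11.19°, 1.54°, 6.76°.
Largest gap = 318.98° ⇒ minimal covering band is its complement: 360° − 318.98° = 41.02°.
Band runs from +161.65° eastward to -157.33°, crossing the antimeridian.

41.02°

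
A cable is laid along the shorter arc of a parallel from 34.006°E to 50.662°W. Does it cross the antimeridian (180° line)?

No

Signed shortest Δλ = ((-50.662 − 34.006 + 180) mod 360) − 180 = -84.668°.
Going west by 84.668° from +34.006° reaches -50.662° without touching 180°.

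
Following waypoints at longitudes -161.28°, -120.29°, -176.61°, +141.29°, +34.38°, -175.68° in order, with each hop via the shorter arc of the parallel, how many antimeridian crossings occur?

2

Leg 1: -161.28° → -120.29°, shortest Δλ = 40.99° (east) — does not cross 180°.
Leg 2: -120.29° → -176.61°, shortest Δλ = -56.32° (west) — does not cross 180°.
Leg 3: -176.61° → +141.29°, shortest Δλ = -42.1° (west) — crosses 180°.
Leg 4: +141.29° → +34.38°, shortest Δλ = -106.91° (west) — does not cross 180°.
Leg 5: +34.38° → -175.68°, shortest Δλ = 149.94° (east) — crosses 180°.
Total crossings: 2.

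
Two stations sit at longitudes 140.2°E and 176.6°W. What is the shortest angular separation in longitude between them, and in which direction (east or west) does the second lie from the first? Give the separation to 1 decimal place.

43.2° east

Raw difference: -176.6 − 140.2 = -316.8°.
Normalise into (−180°, 180°]: -316.8° + 360° = 43.2°.
Positive ⇒ the second point lies to the east; separation 43.2°.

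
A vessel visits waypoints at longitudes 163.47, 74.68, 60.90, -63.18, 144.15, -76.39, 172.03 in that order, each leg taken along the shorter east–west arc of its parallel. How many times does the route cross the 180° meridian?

Leg 1: +163.47° → +74.68°, shortest Δλ = -88.79° (west) — does not cross 180°.
Leg 2: +74.68° → +60.90°, shortest Δλ = -13.78° (west) — does not cross 180°.
Leg 3: +60.90° → -63.18°, shortest Δλ = -124.08° (west) — does not cross 180°.
Leg 4: -63.18° → +144.15°, shortest Δλ = -152.67° (west) — crosses 180°.
Leg 5: +144.15° → -76.39°, shortest Δλ = 139.46° (east) — crosses 180°.
Leg 6: -76.39° → +172.03°, shortest Δλ = -111.58° (west) — crosses 180°.
Total crossings: 3.

3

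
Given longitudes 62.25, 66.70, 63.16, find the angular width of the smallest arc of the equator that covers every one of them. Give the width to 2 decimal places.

Sort the longitudes: +62.25°, +63.16°, +66.70°.
Eastward gaps between consecutive values (wrapping around): 0.91°, 3.54°, 355.55°.
Largest gap = 355.55° ⇒ minimal covering band is its complement: 360° − 355.55° = 4.45°.
Band runs from +62.25° eastward to +66.70°.

4.45°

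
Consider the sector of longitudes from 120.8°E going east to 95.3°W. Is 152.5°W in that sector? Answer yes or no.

Band width going east from +120.8° to -95.3°: ((-95.3 − 120.8) mod 360) = 143.9°.
Offset of -152.5° east of the west edge: ((-152.5 − 120.8) mod 360) = 86.7°.
86.7° ≤ 143.9° ⇒ inside.

Yes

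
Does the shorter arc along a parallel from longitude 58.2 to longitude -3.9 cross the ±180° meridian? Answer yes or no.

No

Signed shortest Δλ = ((-3.9 − 58.2 + 180) mod 360) − 180 = -62.1°.
Going west by 62.1° from +58.2° reaches -3.9° without touching 180°.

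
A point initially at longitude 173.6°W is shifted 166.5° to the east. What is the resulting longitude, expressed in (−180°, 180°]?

Start at -173.6°; shift +166.5° → -7.1°.
-7.1° already lies in (−180°, 180°].

7.1°W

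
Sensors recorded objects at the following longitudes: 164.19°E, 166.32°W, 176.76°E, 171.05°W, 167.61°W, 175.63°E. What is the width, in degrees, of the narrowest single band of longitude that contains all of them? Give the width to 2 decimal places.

29.49°

Sort the longitudes: -171.05°, -167.61°, -166.32°, +164.19°, +175.63°, +176.76°.
Eastward gaps between consecutive values (wrapping around): 3.44°, 1.29°, 330.51°, 11.44°, 1.13°, 12.19°.
Largest gap = 330.51° ⇒ minimal covering band is its complement: 360° − 330.51° = 29.49°.
Band runs from +164.19° eastward to -166.32°, crossing the antimeridian.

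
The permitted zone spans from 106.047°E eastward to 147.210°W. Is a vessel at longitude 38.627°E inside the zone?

No

Band width going east from +106.047° to -147.210°: ((-147.210 − 106.047) mod 360) = 106.743°.
Offset of +38.627° east of the west edge: ((38.627 − 106.047) mod 360) = 292.580°.
292.580° > 106.743° ⇒ outside.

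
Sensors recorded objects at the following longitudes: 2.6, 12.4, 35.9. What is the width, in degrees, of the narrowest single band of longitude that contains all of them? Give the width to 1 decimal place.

33.3°

Sort the longitudes: +2.6°, +12.4°, +35.9°.
Eastward gaps between consecutive values (wrapping around): 9.8°, 23.5°, 326.7°.
Largest gap = 326.7° ⇒ minimal covering band is its complement: 360° − 326.7° = 33.3°.
Band runs from +2.6° eastward to +35.9°.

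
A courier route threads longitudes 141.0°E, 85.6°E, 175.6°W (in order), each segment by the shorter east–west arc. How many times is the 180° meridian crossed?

1

Leg 1: +141.0° → +85.6°, shortest Δλ = -55.4° (west) — does not cross 180°.
Leg 2: +85.6° → -175.6°, shortest Δλ = 98.8° (east) — crosses 180°.
Total crossings: 1.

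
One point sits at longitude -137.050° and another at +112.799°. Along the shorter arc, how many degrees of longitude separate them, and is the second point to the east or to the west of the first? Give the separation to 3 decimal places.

110.151° west

Raw difference: 112.799 − -137.050 = 249.849°.
Normalise into (−180°, 180°]: 249.849° − 360° = -110.151°.
Negative ⇒ the second point lies to the west; separation 110.151°.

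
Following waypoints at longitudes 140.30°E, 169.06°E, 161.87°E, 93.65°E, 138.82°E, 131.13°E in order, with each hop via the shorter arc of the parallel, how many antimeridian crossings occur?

Leg 1: +140.30° → +169.06°, shortest Δλ = 28.76° (east) — does not cross 180°.
Leg 2: +169.06° → +161.87°, shortest Δλ = -7.19° (west) — does not cross 180°.
Leg 3: +161.87° → +93.65°, shortest Δλ = -68.22° (west) — does not cross 180°.
Leg 4: +93.65° → +138.82°, shortest Δλ = 45.17° (east) — does not cross 180°.
Leg 5: +138.82° → +131.13°, shortest Δλ = -7.69° (west) — does not cross 180°.
Total crossings: 0.

0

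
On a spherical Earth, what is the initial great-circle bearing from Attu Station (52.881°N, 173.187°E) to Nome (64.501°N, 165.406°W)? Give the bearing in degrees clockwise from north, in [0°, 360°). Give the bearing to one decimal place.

Δλ = -165.406 − 173.187 = -338.593°; wrapped into (−180°, 180°]: 21.407°.
θ = atan2( sin Δλ · cos φ₂ , cos φ₁ · sin φ₂ − sin φ₁ · cos φ₂ · cos Δλ )
  = atan2(0.15713, 0.22510) = 34.916° → normalised to [0°, 360°): 34.916°.

34.9°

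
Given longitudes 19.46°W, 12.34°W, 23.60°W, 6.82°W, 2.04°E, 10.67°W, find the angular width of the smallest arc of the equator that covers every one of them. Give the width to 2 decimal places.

25.64°

Sort the longitudes: -23.60°, -19.46°, -12.34°, -10.67°, -6.82°, +2.04°.
Eastward gaps between consecutive values (wrapping around): 4.14°, 7.12°, 1.67°, 3.85°, 8.86°, 334.36°.
Largest gap = 334.36° ⇒ minimal covering band is its complement: 360° − 334.36° = 25.64°.
Band runs from -23.60° eastward to +2.04°.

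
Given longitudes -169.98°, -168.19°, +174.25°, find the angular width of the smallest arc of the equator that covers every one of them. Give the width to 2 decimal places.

17.56°

Sort the longitudes: -169.98°, -168.19°, +174.25°.
Eastward gaps between consecutive values (wrapping around): 1.79°, 342.44°, 15.77°.
Largest gap = 342.44° ⇒ minimal covering band is its complement: 360° − 342.44° = 17.56°.
Band runs from +174.25° eastward to -168.19°, crossing the antimeridian.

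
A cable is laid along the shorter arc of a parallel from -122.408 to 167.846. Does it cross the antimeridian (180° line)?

Yes

Naïve |167.846 − -122.408| = 290.254° > 180°, so the shorter arc goes the other way round — across 180°.
Signed shortest Δλ = ((167.846 − -122.408 + 180) mod 360) − 180 = -69.746°.
Going west by 69.746° from -122.408° passes through 180° before reaching +167.846°.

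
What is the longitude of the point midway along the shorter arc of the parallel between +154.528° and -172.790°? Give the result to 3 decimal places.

+170.869°

Signed shortest Δλ from +154.528° to -172.790° is +32.682°.
Midpoint longitude = +154.528° + (+32.682°)/2 = +154.528° + 16.341° = +170.869°.
(The naïve average (+154.528 + -172.790)/2 = -9.131° is on the wrong side of the globe.)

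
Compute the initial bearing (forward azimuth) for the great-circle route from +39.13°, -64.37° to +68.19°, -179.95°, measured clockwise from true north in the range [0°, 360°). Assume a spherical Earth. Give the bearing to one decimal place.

337.8°

Δλ = -179.95 − -64.37 = -115.58°.
θ = atan2( sin Δλ · cos φ₂ , cos φ₁ · sin φ₂ − sin φ₁ · cos φ₂ · cos Δλ )
  = atan2(-0.33511, 0.82143) = -22.194° → normalised to [0°, 360°): 337.806°.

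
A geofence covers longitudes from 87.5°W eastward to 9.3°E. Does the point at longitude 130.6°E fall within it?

Band width going east from -87.5° to +9.3°: ((9.3 − -87.5) mod 360) = 96.8°.
Offset of +130.6° east of the west edge: ((130.6 − -87.5) mod 360) = 218.1°.
218.1° > 96.8° ⇒ outside.

No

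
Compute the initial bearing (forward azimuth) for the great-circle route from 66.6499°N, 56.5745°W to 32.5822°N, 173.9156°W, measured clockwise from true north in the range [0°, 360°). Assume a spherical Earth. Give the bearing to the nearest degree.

307°

Δλ = -173.9156 − -56.5745 = -117.3411°.
θ = atan2( sin Δλ · cos φ₂ , cos φ₁ · sin φ₂ − sin φ₁ · cos φ₂ · cos Δλ )
  = atan2(-0.74849, 0.56875) = -52.770° → normalised to [0°, 360°): 307.230°.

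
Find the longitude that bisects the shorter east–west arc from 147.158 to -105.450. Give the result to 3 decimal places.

-159.146°

Signed shortest Δλ from +147.158° to -105.450° is +107.392°.
Midpoint longitude = +147.158° + (+107.392°)/2 = +147.158° + 53.696° = +200.854°.
Normalise into (−180°, 180°]: -159.146°.
(The naïve average (+147.158 + -105.450)/2 = 20.854° is on the wrong side of the globe.)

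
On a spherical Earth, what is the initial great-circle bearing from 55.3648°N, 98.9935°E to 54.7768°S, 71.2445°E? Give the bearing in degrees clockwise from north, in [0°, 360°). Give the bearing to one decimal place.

196.9°

Δλ = 71.2445 − 98.9935 = -27.7490°.
θ = atan2( sin Δλ · cos φ₂ , cos φ₁ · sin φ₂ − sin φ₁ · cos φ₂ · cos Δλ )
  = atan2(-0.26854, -0.88427) = -163.107° → normalised to [0°, 360°): 196.893°.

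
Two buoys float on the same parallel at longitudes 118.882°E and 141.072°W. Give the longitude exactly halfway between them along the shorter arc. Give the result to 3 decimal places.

168.905°E

Signed shortest Δλ from +118.882° to -141.072° is +100.046°.
Midpoint longitude = +118.882° + (+100.046°)/2 = +118.882° + 50.023° = +168.905°.
(The naïve average (+118.882 + -141.072)/2 = -11.095° is on the wrong side of the globe.)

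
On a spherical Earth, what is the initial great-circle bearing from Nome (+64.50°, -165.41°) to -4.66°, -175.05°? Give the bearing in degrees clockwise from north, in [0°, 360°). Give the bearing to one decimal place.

190.3°

Δλ = -175.05 − -165.41 = -9.64°.
θ = atan2( sin Δλ · cos φ₂ , cos φ₁ · sin φ₂ − sin φ₁ · cos φ₂ · cos Δλ )
  = atan2(-0.16690, -0.92187) = -169.738° → normalised to [0°, 360°): 190.262°.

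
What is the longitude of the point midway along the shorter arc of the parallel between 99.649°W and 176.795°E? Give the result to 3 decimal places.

Signed shortest Δλ from -99.649° to +176.795° is -83.556°.
Midpoint longitude = -99.649° + (-83.556°)/2 = -99.649° − 41.778° = -141.427°.
(The naïve average (-99.649 + +176.795)/2 = 38.573° is on the wrong side of the globe.)

141.427°W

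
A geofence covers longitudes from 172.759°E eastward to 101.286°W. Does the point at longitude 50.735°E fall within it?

Band width going east from +172.759° to -101.286°: ((-101.286 − 172.759) mod 360) = 85.955°.
Offset of +50.735° east of the west edge: ((50.735 − 172.759) mod 360) = 237.976°.
237.976° > 85.955° ⇒ outside.

No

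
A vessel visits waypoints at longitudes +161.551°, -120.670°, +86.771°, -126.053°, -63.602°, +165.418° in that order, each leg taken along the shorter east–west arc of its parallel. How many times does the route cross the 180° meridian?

Leg 1: +161.551° → -120.670°, shortest Δλ = 77.779° (east) — crosses 180°.
Leg 2: -120.670° → +86.771°, shortest Δλ = -152.559° (west) — crosses 180°.
Leg 3: +86.771° → -126.053°, shortest Δλ = 147.176° (east) — crosses 180°.
Leg 4: -126.053° → -63.602°, shortest Δλ = 62.451° (east) — does not cross 180°.
Leg 5: -63.602° → +165.418°, shortest Δλ = -130.98° (west) — crosses 180°.
Total crossings: 4.

4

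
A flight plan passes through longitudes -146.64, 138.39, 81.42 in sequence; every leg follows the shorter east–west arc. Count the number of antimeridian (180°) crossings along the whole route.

Leg 1: -146.64° → +138.39°, shortest Δλ = -74.97° (west) — crosses 180°.
Leg 2: +138.39° → +81.42°, shortest Δλ = -56.97° (west) — does not cross 180°.
Total crossings: 1.

1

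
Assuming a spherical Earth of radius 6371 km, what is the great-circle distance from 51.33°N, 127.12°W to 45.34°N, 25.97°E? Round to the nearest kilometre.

8960 km

Δλ = 25.97 − -127.12 = 153.09°.
Δφ = 45.34 − 51.33 = -5.99°.
a = sin²(Δφ/2) + cos φ₁ · cos φ₂ · sin²(Δλ/2) = 0.418146.
c = 2·atan2(√a, √(1−a)) = 1.40635 rad → d = 6371·c ≈ 8959.85 km.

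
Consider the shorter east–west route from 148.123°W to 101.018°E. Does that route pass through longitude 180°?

Yes

Naïve |101.018 − -148.123| = 249.141° > 180°, so the shorter arc goes the other way round — across 180°.
Signed shortest Δλ = ((101.018 − -148.123 + 180) mod 360) − 180 = -110.859°.
Going west by 110.859° from -148.123° passes through 180° before reaching +101.018°.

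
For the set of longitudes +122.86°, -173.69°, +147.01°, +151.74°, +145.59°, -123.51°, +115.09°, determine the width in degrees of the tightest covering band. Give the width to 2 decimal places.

121.40°

Sort the longitudes: -173.69°, -123.51°, +115.09°, +122.86°, +145.59°, +147.01°, +151.74°.
Eastward gaps between consecutive values (wrapping around): 50.18°, 238.60°, 7.77°, 22.73°, 1.42°, 4.73°, 34.57°.
Largest gap = 238.60° ⇒ minimal covering band is its complement: 360° − 238.60° = 121.40°.
Band runs from +115.09° eastward to -123.51°, crossing the antimeridian.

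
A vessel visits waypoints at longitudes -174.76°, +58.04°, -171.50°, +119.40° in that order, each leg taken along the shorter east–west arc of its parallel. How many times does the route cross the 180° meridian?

Leg 1: -174.76° → +58.04°, shortest Δλ = -127.2° (west) — crosses 180°.
Leg 2: +58.04° → -171.50°, shortest Δλ = 130.46° (east) — crosses 180°.
Leg 3: -171.50° → +119.40°, shortest Δλ = -69.1° (west) — crosses 180°.
Total crossings: 3.

3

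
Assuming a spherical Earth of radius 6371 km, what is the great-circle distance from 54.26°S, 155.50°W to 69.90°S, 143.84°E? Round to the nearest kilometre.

3404 km

Δλ = 143.84 − -155.50 = 299.34°; wrapped into (−180°, 180°]: -60.66°.
Δφ = -69.90 − -54.26 = -15.64°.
a = sin²(Δφ/2) + cos φ₁ · cos φ₂ · sin²(Δλ/2) = 0.069701.
c = 2·atan2(√a, √(1−a)) = 0.53435 rad → d = 6371·c ≈ 3404.36 km.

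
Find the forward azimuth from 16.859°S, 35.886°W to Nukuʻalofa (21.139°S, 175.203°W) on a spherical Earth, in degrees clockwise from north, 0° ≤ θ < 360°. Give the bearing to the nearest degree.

228°

Δλ = -175.203 − -35.886 = -139.317°.
θ = atan2( sin Δλ · cos φ₂ , cos φ₁ · sin φ₂ − sin φ₁ · cos φ₂ · cos Δλ )
  = atan2(-0.60801, -0.55026) = -132.146° → normalised to [0°, 360°): 227.854°.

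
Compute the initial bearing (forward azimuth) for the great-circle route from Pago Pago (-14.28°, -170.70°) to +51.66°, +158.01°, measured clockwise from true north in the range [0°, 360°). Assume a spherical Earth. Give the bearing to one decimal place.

340.1°

Δλ = 158.01 − -170.70 = 328.71°; wrapped into (−180°, 180°]: -31.29°.
θ = atan2( sin Δλ · cos φ₂ , cos φ₁ · sin φ₂ − sin φ₁ · cos φ₂ · cos Δλ )
  = atan2(-0.32218, 0.89086) = -19.882° → normalised to [0°, 360°): 340.118°.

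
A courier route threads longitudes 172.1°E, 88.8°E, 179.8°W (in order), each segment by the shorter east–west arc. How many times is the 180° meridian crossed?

Leg 1: +172.1° → +88.8°, shortest Δλ = -83.3° (west) — does not cross 180°.
Leg 2: +88.8° → -179.8°, shortest Δλ = 91.4° (east) — crosses 180°.
Total crossings: 1.

1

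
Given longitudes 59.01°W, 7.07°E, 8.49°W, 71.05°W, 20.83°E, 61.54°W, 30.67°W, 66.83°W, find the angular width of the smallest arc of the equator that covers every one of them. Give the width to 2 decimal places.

Sort the longitudes: -71.05°, -66.83°, -61.54°, -59.01°, -30.67°, -8.49°, +7.07°, +20.83°.
Eastward gaps between consecutive values (wrapping around): 4.22°, 5.29°, 2.53°, 28.34°, 22.18°, 15.56°, 13.76°, 268.12°.
Largest gap = 268.12° ⇒ minimal covering band is its complement: 360° − 268.12° = 91.88°.
Band runs from -71.05° eastward to +20.83°.

91.88°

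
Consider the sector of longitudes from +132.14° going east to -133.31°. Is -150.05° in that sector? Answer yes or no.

Band width going east from +132.14° to -133.31°: ((-133.31 − 132.14) mod 360) = 94.55°.
Offset of -150.05° east of the west edge: ((-150.05 − 132.14) mod 360) = 77.81°.
77.81° ≤ 94.55° ⇒ inside.

Yes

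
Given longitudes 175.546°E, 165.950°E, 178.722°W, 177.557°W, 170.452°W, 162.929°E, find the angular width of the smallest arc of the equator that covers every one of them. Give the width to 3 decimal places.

Sort the longitudes: -178.722°, -177.557°, -170.452°, +162.929°, +165.950°, +175.546°.
Eastward gaps between consecutive values (wrapping around): 1.165°, 7.105°, 333.381°, 3.021°, 9.596°, 5.732°.
Largest gap = 333.381° ⇒ minimal covering band is its complement: 360° − 333.381° = 26.619°.
Band runs from +162.929° eastward to -170.452°, crossing the antimeridian.

26.619°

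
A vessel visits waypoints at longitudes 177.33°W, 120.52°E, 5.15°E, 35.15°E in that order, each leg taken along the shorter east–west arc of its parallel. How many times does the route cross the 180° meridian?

1

Leg 1: -177.33° → +120.52°, shortest Δλ = -62.15° (west) — crosses 180°.
Leg 2: +120.52° → +5.15°, shortest Δλ = -115.37° (west) — does not cross 180°.
Leg 3: +5.15° → +35.15°, shortest Δλ = 30.0° (east) — does not cross 180°.
Total crossings: 1.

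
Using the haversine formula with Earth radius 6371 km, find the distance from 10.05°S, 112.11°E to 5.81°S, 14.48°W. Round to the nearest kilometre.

Δλ = -14.48 − 112.11 = -126.59°.
Δφ = -5.81 − -10.05 = 4.24°.
a = sin²(Δφ/2) + cos φ₁ · cos φ₂ · sin²(Δλ/2) = 0.783129.
c = 2·atan2(√a, √(1−a)) = 2.17275 rad → d = 6371·c ≈ 13842.62 km.

13843 km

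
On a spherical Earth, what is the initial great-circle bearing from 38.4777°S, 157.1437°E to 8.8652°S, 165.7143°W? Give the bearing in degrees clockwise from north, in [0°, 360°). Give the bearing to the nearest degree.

58°

Δλ = -165.7143 − 157.1437 = -322.8580°; wrapped into (−180°, 180°]: 37.1420°.
θ = atan2( sin Δλ · cos φ₂ , cos φ₁ · sin φ₂ − sin φ₁ · cos φ₂ · cos Δλ )
  = atan2(0.59658, 0.36942) = 58.233° → normalised to [0°, 360°): 58.233°.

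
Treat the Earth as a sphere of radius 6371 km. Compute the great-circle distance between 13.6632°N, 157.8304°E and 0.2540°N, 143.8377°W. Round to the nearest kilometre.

6589 km

Δλ = -143.8377 − 157.8304 = -301.6681°; wrapped into (−180°, 180°]: 58.3319°.
Δφ = 0.2540 − 13.6632 = -13.4092°.
a = sin²(Δφ/2) + cos φ₁ · cos φ₂ · sin²(Δλ/2) = 0.244408.
c = 2·atan2(√a, √(1−a)) = 1.03424 rad → d = 6371·c ≈ 6589.11 km.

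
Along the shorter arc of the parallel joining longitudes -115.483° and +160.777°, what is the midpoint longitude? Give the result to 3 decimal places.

-157.353°

Signed shortest Δλ from -115.483° to +160.777° is -83.740°.
Midpoint longitude = -115.483° + (-83.740°)/2 = -115.483° − 41.870° = -157.353°.
(The naïve average (-115.483 + +160.777)/2 = 22.647° is on the wrong side of the globe.)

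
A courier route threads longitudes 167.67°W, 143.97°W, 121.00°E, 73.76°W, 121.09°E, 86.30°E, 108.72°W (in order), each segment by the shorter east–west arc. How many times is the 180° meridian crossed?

Leg 1: -167.67° → -143.97°, shortest Δλ = 23.7° (east) — does not cross 180°.
Leg 2: -143.97° → +121.00°, shortest Δλ = -95.03° (west) — crosses 180°.
Leg 3: +121.00° → -73.76°, shortest Δλ = 165.24° (east) — crosses 180°.
Leg 4: -73.76° → +121.09°, shortest Δλ = -165.15° (west) — crosses 180°.
Leg 5: +121.09° → +86.30°, shortest Δλ = -34.79° (west) — does not cross 180°.
Leg 6: +86.30° → -108.72°, shortest Δλ = 164.98° (east) — crosses 180°.
Total crossings: 4.

4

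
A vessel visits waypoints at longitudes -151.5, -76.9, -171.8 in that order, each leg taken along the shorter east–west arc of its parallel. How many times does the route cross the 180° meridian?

0

Leg 1: -151.5° → -76.9°, shortest Δλ = 74.6° (east) — does not cross 180°.
Leg 2: -76.9° → -171.8°, shortest Δλ = -94.9° (west) — does not cross 180°.
Total crossings: 0.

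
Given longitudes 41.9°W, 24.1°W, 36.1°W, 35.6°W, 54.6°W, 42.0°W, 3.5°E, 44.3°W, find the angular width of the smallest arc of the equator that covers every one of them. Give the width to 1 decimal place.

58.1°

Sort the longitudes: -54.6°, -44.3°, -42.0°, -41.9°, -36.1°, -35.6°, -24.1°, +3.5°.
Eastward gaps between consecutive values (wrapping around): 10.3°, 2.3°, 0.1°, 5.8°, 0.5°, 11.5°, 27.6°, 301.9°.
Largest gap = 301.9° ⇒ minimal covering band is its complement: 360° − 301.9° = 58.1°.
Band runs from -54.6° eastward to +3.5°.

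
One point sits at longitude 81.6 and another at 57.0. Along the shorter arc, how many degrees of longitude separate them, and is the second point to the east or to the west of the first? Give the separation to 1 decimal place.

Raw difference: 57.0 − 81.6 = -24.6°.
Normalise into (−180°, 180°]: -24.6° stays -24.6°.
Negative ⇒ the second point lies to the west; separation 24.6°.

24.6° west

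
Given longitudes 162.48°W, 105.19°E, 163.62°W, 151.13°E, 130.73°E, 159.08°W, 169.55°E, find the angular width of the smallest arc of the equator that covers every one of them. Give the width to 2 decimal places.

95.73°

Sort the longitudes: -163.62°, -162.48°, -159.08°, +105.19°, +130.73°, +151.13°, +169.55°.
Eastward gaps between consecutive values (wrapping around): 1.14°, 3.40°, 264.27°, 25.54°, 20.40°, 18.42°, 26.83°.
Largest gap = 264.27° ⇒ minimal covering band is its complement: 360° − 264.27° = 95.73°.
Band runs from +105.19° eastward to -159.08°, crossing the antimeridian.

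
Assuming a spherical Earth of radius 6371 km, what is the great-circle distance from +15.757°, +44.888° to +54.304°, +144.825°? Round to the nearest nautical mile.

4977 nmi

Δλ = 144.825 − 44.888 = 99.937°.
Δφ = 54.304 − 15.757 = 38.547°.
a = sin²(Δφ/2) + cos φ₁ · cos φ₂ · sin²(Δλ/2) = 0.438183.
c = 2·atan2(√a, √(1−a)) = 1.44685 rad → d = 6371·c ≈ 9217.85 km ≈ 4977.24 nmi.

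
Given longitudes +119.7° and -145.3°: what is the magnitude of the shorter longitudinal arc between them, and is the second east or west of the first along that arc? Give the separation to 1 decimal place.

95.0° east

Raw difference: -145.3 − 119.7 = -265.0°.
Normalise into (−180°, 180°]: -265.0° + 360° = 95.0°.
Positive ⇒ the second point lies to the east; separation 95.0°.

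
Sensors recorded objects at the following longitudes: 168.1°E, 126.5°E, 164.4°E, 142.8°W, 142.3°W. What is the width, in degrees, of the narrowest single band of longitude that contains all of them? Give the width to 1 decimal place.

91.2°

Sort the longitudes: -142.8°, -142.3°, +126.5°, +164.4°, +168.1°.
Eastward gaps between consecutive values (wrapping around): 0.5°, 268.8°, 37.9°, 3.7°, 49.1°.
Largest gap = 268.8° ⇒ minimal covering band is its complement: 360° − 268.8° = 91.2°.
Band runs from +126.5° eastward to -142.3°, crossing the antimeridian.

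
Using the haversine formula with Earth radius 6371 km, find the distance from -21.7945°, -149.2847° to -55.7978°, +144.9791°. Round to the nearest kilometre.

Δλ = 144.9791 − -149.2847 = 294.2638°; wrapped into (−180°, 180°]: -65.7362°.
Δφ = -55.7978 − -21.7945 = -34.0033°.
a = sin²(Δφ/2) + cos φ₁ · cos φ₂ · sin²(Δλ/2) = 0.239224.
c = 2·atan2(√a, √(1−a)) = 1.02213 rad → d = 6371·c ≈ 6511.97 km.

6512 km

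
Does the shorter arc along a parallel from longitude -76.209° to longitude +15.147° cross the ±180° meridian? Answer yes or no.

No

Signed shortest Δλ = ((15.147 − -76.209 + 180) mod 360) − 180 = 91.356°.
Going east by 91.356° from -76.209° reaches +15.147° without touching 180°.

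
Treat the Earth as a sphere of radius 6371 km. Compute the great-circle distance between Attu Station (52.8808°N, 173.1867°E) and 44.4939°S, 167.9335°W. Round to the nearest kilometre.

Δλ = -167.9335 − 173.1867 = -341.1202°; wrapped into (−180°, 180°]: 18.8798°.
Δφ = -44.4939 − 52.8808 = -97.3747°.
a = sin²(Δφ/2) + cos φ₁ · cos φ₂ · sin²(Δλ/2) = 0.575759.
c = 2·atan2(√a, √(1−a)) = 1.72290 rad → d = 6371·c ≈ 10976.59 km.

10977 km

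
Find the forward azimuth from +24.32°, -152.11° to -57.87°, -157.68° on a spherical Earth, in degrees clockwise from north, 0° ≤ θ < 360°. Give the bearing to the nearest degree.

183°

Δλ = -157.68 − -152.11 = -5.57°.
θ = atan2( sin Δλ · cos φ₂ , cos φ₁ · sin φ₂ − sin φ₁ · cos φ₂ · cos Δλ )
  = atan2(-0.05162, -0.98969) = -177.014° → normalised to [0°, 360°): 182.986°.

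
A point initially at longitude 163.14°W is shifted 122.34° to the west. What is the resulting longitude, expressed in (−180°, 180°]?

Start at -163.14°; shift −122.34° → -285.48°.
-285.48° lies outside (−180°, 180°]; add 360° → +74.52°.

74.52°E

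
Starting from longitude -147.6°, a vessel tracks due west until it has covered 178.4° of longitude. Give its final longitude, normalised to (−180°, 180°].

+34.0°

Start at -147.6°; shift −178.4° → -326.0°.
-326.0° lies outside (−180°, 180°]; add 360° → +34.0°.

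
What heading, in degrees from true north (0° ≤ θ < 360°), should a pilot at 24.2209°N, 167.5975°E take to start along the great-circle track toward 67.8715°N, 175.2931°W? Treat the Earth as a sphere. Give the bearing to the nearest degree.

9°

Δλ = -175.2931 − 167.5975 = -342.8906°; wrapped into (−180°, 180°]: 17.1094°.
θ = atan2( sin Δλ · cos φ₂ , cos φ₁ · sin φ₂ − sin φ₁ · cos φ₂ · cos Δλ )
  = atan2(0.11082, 0.69710) = 9.033° → normalised to [0°, 360°): 9.033°.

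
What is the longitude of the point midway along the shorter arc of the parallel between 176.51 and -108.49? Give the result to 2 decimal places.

-145.99°

Signed shortest Δλ from +176.51° to -108.49° is +75.00°.
Midpoint longitude = +176.51° + (+75.00°)/2 = +176.51° + 37.50° = +214.01°.
Normalise into (−180°, 180°]: -145.99°.
(The naïve average (+176.51 + -108.49)/2 = 34.01° is on the wrong side of the globe.)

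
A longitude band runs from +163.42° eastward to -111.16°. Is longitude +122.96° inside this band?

Band width going east from +163.42° to -111.16°: ((-111.16 − 163.42) mod 360) = 85.42°.
Offset of +122.96° east of the west edge: ((122.96 − 163.42) mod 360) = 319.54°.
319.54° > 85.42° ⇒ outside.

No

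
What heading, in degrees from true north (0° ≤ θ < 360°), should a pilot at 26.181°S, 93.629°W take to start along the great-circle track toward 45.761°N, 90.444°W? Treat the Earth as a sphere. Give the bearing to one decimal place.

Δλ = -90.444 − -93.629 = 3.185°.
θ = atan2( sin Δλ · cos φ₂ , cos φ₁ · sin φ₂ − sin φ₁ · cos φ₂ · cos Δλ )
  = atan2(0.03876, 0.95027) = 2.336° → normalised to [0°, 360°): 2.336°.

2.3°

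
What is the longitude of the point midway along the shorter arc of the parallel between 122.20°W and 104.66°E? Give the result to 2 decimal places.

Signed shortest Δλ from -122.20° to +104.66° is -133.14°.
Midpoint longitude = -122.20° + (-133.14°)/2 = -122.20° − 66.57° = -188.77°.
Normalise into (−180°, 180°]: +171.23°.
(The naïve average (-122.20 + +104.66)/2 = -8.77° is on the wrong side of the globe.)

171.23°E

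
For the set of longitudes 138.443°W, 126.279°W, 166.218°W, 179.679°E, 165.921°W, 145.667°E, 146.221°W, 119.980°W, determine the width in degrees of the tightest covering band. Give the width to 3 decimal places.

Sort the longitudes: -166.218°, -165.921°, -146.221°, -138.443°, -126.279°, -119.980°, +145.667°, +179.679°.
Eastward gaps between consecutive values (wrapping around): 0.297°, 19.700°, 7.778°, 12.164°, 6.299°, 265.647°, 34.012°, 14.103°.
Largest gap = 265.647° ⇒ minimal covering band is its complement: 360° − 265.647° = 94.353°.
Band runs from +145.667° eastward to -119.980°, crossing the antimeridian.

94.353°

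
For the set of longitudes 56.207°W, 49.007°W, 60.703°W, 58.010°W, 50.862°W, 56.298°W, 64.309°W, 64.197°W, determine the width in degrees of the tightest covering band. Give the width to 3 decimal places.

Sort the longitudes: -64.309°, -64.197°, -60.703°, -58.010°, -56.298°, -56.207°, -50.862°, -49.007°.
Eastward gaps between consecutive values (wrapping around): 0.112°, 3.494°, 2.693°, 1.712°, 0.091°, 5.345°, 1.855°, 344.698°.
Largest gap = 344.698° ⇒ minimal covering band is its complement: 360° − 344.698° = 15.302°.
Band runs from -64.309° eastward to -49.007°.

15.302°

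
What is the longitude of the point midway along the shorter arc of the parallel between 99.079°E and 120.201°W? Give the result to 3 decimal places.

Signed shortest Δλ from +99.079° to -120.201° is +140.720°.
Midpoint longitude = +99.079° + (+140.720°)/2 = +99.079° + 70.360° = +169.439°.
(The naïve average (+99.079 + -120.201)/2 = -10.561° is on the wrong side of the globe.)

169.439°E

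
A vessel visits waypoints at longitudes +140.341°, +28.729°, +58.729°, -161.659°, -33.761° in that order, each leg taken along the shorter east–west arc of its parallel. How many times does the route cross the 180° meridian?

Leg 1: +140.341° → +28.729°, shortest Δλ = -111.612° (west) — does not cross 180°.
Leg 2: +28.729° → +58.729°, shortest Δλ = 30.0° (east) — does not cross 180°.
Leg 3: +58.729° → -161.659°, shortest Δλ = 139.612° (east) — crosses 180°.
Leg 4: -161.659° → -33.761°, shortest Δλ = 127.898° (east) — does not cross 180°.
Total crossings: 1.

1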